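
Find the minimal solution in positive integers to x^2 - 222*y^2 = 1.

First expand sqrt(222) as a continued fraction. With x_i = (sqrt(222) + m_i)/d_i and (m_0, d_0) = (0, 1): a_0 = floor(sqrt(222)) = 14, since 14^2 = 196 <= 222 < 225 = 15^2.
Iterate m_{i+1} = d_i*a_i - m_i, d_{i+1} = (222 - m_{i+1}^2)/d_i, a_{i+1} = floor((a_0 + m_{i+1})/d_{i+1}):
  m_1 = 1*14 - 0 = 14, d_1 = (222 - 14^2)/1 = 26/1 = 26, a_1 = floor((14 + 14)/26) = 1.
  m_2 = 26*1 - 14 = 12, d_2 = (222 - 12^2)/26 = 78/26 = 3, a_2 = floor((14 + 12)/3) = 8.
  m_3 = 3*8 - 12 = 12, d_3 = (222 - 12^2)/3 = 78/3 = 26, a_3 = floor((14 + 12)/26) = 1.
  m_4 = 26*1 - 12 = 14, d_4 = (222 - 14^2)/26 = 26/26 = 1, a_4 = floor((14 + 14)/1) = 28.
  m_5 = 1*28 - 14 = 14, d_5 = (222 - 14^2)/1 = 26/1 = 26: (m_5, d_5) = (m_1, d_1) = (14, 26), so from here the quotients repeat a_1, ..., a_4; the period length is 4.
So sqrt(222) = [14; (1, 8, 1, 28)] with period length k = 4.
k is even, so the fundamental solution of x^2 - 222y^2 = 1 is (p_{k-1}, q_{k-1}) = (p_3, q_3); compute convergents through index 3.
Convergents (p_i = a_i*p_{i-1} + p_{i-2}, q_i = a_i*q_{i-1} + q_{i-2} with p_{-2}=0, p_{-1}=1, q_{-2}=1, q_{-1}=0):
  i=0: a_0=14, p_0 = 14*1 + 0 = 14, q_0 = 14*0 + 1 = 1.
  i=1: a_1=1, p_1 = 1*14 + 1 = 15, q_1 = 1*1 + 0 = 1.
  i=2: a_2=8, p_2 = 8*15 + 14 = 134, q_2 = 8*1 + 1 = 9.
  i=3: a_3=1, p_3 = 1*134 + 15 = 149, q_3 = 1*9 + 1 = 10.
Check: 149^2 - 222*10^2 = 22201 - 22200 = 1, so (x, y) = (149, 10) solves the equation, and by the theorem it is the least positive solution.

(x, y) = (149, 10)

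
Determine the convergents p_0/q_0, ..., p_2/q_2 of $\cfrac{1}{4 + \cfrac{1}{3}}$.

Using the convergent recurrence p_i = a_i*p_{i-1} + p_{i-2}, q_i = a_i*q_{i-1} + q_{i-2} with p_{-2}=0, p_{-1}=1, q_{-2}=1, q_{-1}=0:
  i=0: a_0=0, p_0 = 0*1 + 0 = 0, q_0 = 0*0 + 1 = 1.
  i=1: a_1=4, p_1 = 4*0 + 1 = 1, q_1 = 4*1 + 0 = 4.
  i=2: a_2=3, p_2 = 3*1 + 0 = 3, q_2 = 3*4 + 1 = 13.

0/1, 1/4, 3/13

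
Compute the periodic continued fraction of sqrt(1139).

Write x_i = (sqrt(1139) + m_i)/d_i with (m_0, d_0) = (0, 1). a_0 = floor(sqrt(1139)) = 33, since 33^2 = 1089 <= 1139 < 1156 = 34^2.
Iterate m_{i+1} = d_i*a_i - m_i, d_{i+1} = (1139 - m_{i+1}^2)/d_i, a_{i+1} = floor((a_0 + m_{i+1})/d_{i+1}):
  m_1 = 1*33 - 0 = 33, d_1 = (1139 - 33^2)/1 = 50/1 = 50, a_1 = floor((33 + 33)/50) = 1.
  m_2 = 50*1 - 33 = 17, d_2 = (1139 - 17^2)/50 = 850/50 = 17, a_2 = floor((33 + 17)/17) = 2.
  m_3 = 17*2 - 17 = 17, d_3 = (1139 - 17^2)/17 = 850/17 = 50, a_3 = floor((33 + 17)/50) = 1.
  m_4 = 50*1 - 17 = 33, d_4 = (1139 - 33^2)/50 = 50/50 = 1, a_4 = floor((33 + 33)/1) = 66.
  m_5 = 1*66 - 33 = 33, d_5 = (1139 - 33^2)/1 = 50/1 = 50: (m_5, d_5) = (m_1, d_1) = (33, 50), so from here the quotients repeat a_1, ..., a_4; the period length is 4.
Hence the expansion of sqrt(1139) is a_0 = 33 followed by the repeating block 1, 2, 1, 66 (period 4).

[33; (1, 2, 1, 66)]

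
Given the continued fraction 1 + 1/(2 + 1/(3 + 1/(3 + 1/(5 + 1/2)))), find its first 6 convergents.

Using the convergent recurrence p_i = a_i*p_{i-1} + p_{i-2}, q_i = a_i*q_{i-1} + q_{i-2} with p_{-2}=0, p_{-1}=1, q_{-2}=1, q_{-1}=0:
  i=0: a_0=1, p_0 = 1*1 + 0 = 1, q_0 = 1*0 + 1 = 1.
  i=1: a_1=2, p_1 = 2*1 + 1 = 3, q_1 = 2*1 + 0 = 2.
  i=2: a_2=3, p_2 = 3*3 + 1 = 10, q_2 = 3*2 + 1 = 7.
  i=3: a_3=3, p_3 = 3*10 + 3 = 33, q_3 = 3*7 + 2 = 23.
  i=4: a_4=5, p_4 = 5*33 + 10 = 175, q_4 = 5*23 + 7 = 122.
  i=5: a_5=2, p_5 = 2*175 + 33 = 383, q_5 = 2*122 + 23 = 267.

1/1, 3/2, 10/7, 33/23, 175/122, 383/267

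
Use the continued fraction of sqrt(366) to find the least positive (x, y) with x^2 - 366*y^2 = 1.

First expand sqrt(366) as a continued fraction. With x_i = (sqrt(366) + m_i)/d_i and (m_0, d_0) = (0, 1): a_0 = floor(sqrt(366)) = 19, since 19^2 = 361 <= 366 < 400 = 20^2.
Iterate m_{i+1} = d_i*a_i - m_i, d_{i+1} = (366 - m_{i+1}^2)/d_i, a_{i+1} = floor((a_0 + m_{i+1})/d_{i+1}):
  m_1 = 1*19 - 0 = 19, d_1 = (366 - 19^2)/1 = 5/1 = 5, a_1 = floor((19 + 19)/5) = 7.
  m_2 = 5*7 - 19 = 16, d_2 = (366 - 16^2)/5 = 110/5 = 22, a_2 = floor((19 + 16)/22) = 1.
  m_3 = 22*1 - 16 = 6, d_3 = (366 - 6^2)/22 = 330/22 = 15, a_3 = floor((19 + 6)/15) = 1.
  m_4 = 15*1 - 6 = 9, d_4 = (366 - 9^2)/15 = 285/15 = 19, a_4 = floor((19 + 9)/19) = 1.
  m_5 = 19*1 - 9 = 10, d_5 = (366 - 10^2)/19 = 266/19 = 14, a_5 = floor((19 + 10)/14) = 2.
  m_6 = 14*2 - 10 = 18, d_6 = (366 - 18^2)/14 = 42/14 = 3, a_6 = floor((19 + 18)/3) = 12.
  m_7 = 3*12 - 18 = 18, d_7 = (366 - 18^2)/3 = 42/3 = 14, a_7 = floor((19 + 18)/14) = 2.
  m_8 = 14*2 - 18 = 10, d_8 = (366 - 10^2)/14 = 266/14 = 19, a_8 = floor((19 + 10)/19) = 1.
  m_9 = 19*1 - 10 = 9, d_9 = (366 - 9^2)/19 = 285/19 = 15, a_9 = floor((19 + 9)/15) = 1.
  m_10 = 15*1 - 9 = 6, d_10 = (366 - 6^2)/15 = 330/15 = 22, a_10 = floor((19 + 6)/22) = 1.
  m_11 = 22*1 - 6 = 16, d_11 = (366 - 16^2)/22 = 110/22 = 5, a_11 = floor((19 + 16)/5) = 7.
  m_12 = 5*7 - 16 = 19, d_12 = (366 - 19^2)/5 = 5/5 = 1, a_12 = floor((19 + 19)/1) = 38.
  m_13 = 1*38 - 19 = 19, d_13 = (366 - 19^2)/1 = 5/1 = 5: (m_13, d_13) = (m_1, d_1) = (19, 5), so from here the quotients repeat a_1, ..., a_12; the period length is 12.
So sqrt(366) = [19; (7, 1, 1, 1, 2, 12, 2, 1, 1, 1, 7, 38)] with period length k = 12.
k is even, so the fundamental solution of x^2 - 366y^2 = 1 is (p_{k-1}, q_{k-1}) = (p_11, q_11); compute convergents through index 11.
Convergents (p_i = a_i*p_{i-1} + p_{i-2}, q_i = a_i*q_{i-1} + q_{i-2} with p_{-2}=0, p_{-1}=1, q_{-2}=1, q_{-1}=0):
  i=0: a_0=19, p_0 = 19*1 + 0 = 19, q_0 = 19*0 + 1 = 1.
  i=1: a_1=7, p_1 = 7*19 + 1 = 134, q_1 = 7*1 + 0 = 7.
  i=2: a_2=1, p_2 = 1*134 + 19 = 153, q_2 = 1*7 + 1 = 8.
  i=3: a_3=1, p_3 = 1*153 + 134 = 287, q_3 = 1*8 + 7 = 15.
  i=4: a_4=1, p_4 = 1*287 + 153 = 440, q_4 = 1*15 + 8 = 23.
  i=5: a_5=2, p_5 = 2*440 + 287 = 1167, q_5 = 2*23 + 15 = 61.
  i=6: a_6=12, p_6 = 12*1167 + 440 = 14444, q_6 = 12*61 + 23 = 755.
  i=7: a_7=2, p_7 = 2*14444 + 1167 = 30055, q_7 = 2*755 + 61 = 1571.
  i=8: a_8=1, p_8 = 1*30055 + 14444 = 44499, q_8 = 1*1571 + 755 = 2326.
  i=9: a_9=1, p_9 = 1*44499 + 30055 = 74554, q_9 = 1*2326 + 1571 = 3897.
  i=10: a_10=1, p_10 = 1*74554 + 44499 = 119053, q_10 = 1*3897 + 2326 = 6223.
  i=11: a_11=7, p_11 = 7*119053 + 74554 = 907925, q_11 = 7*6223 + 3897 = 47458.
Check: 907925^2 - 366*47458^2 = 824327805625 - 824327805624 = 1, so (x, y) = (907925, 47458) solves the equation, and by the theorem it is the least positive solution.

(x, y) = (907925, 47458)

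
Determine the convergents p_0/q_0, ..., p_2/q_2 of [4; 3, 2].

Using the convergent recurrence p_i = a_i*p_{i-1} + p_{i-2}, q_i = a_i*q_{i-1} + q_{i-2} with p_{-2}=0, p_{-1}=1, q_{-2}=1, q_{-1}=0:
  i=0: a_0=4, p_0 = 4*1 + 0 = 4, q_0 = 4*0 + 1 = 1.
  i=1: a_1=3, p_1 = 3*4 + 1 = 13, q_1 = 3*1 + 0 = 3.
  i=2: a_2=2, p_2 = 2*13 + 4 = 30, q_2 = 2*3 + 1 = 7.

4/1, 13/3, 30/7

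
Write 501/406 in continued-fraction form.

Run the Euclidean algorithm on 501 and 406; the successive quotients are the partial quotients a_0, a_1, ... (each step inverts the fractional part left over by the previous one):
  501 = 1*406 + 95, so a_0 = 1.
  406 = 4*95 + 26, so a_1 = 4.
  95 = 3*26 + 17, so a_2 = 3.
  26 = 1*17 + 9, so a_3 = 1.
  17 = 1*9 + 8, so a_4 = 1.
  9 = 1*8 + 1, so a_5 = 1.
  8 = 8*1 + 0, so a_6 = 8.
The remainder reaches 0 after 7 divisions, so the expansion has 7 partial quotients, read off in order.

[1; 4, 3, 1, 1, 1, 8]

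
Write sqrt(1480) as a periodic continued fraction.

Write x_i = (sqrt(1480) + m_i)/d_i with (m_0, d_0) = (0, 1). a_0 = floor(sqrt(1480)) = 38, since 38^2 = 1444 <= 1480 < 1521 = 39^2.
Iterate m_{i+1} = d_i*a_i - m_i, d_{i+1} = (1480 - m_{i+1}^2)/d_i, a_{i+1} = floor((a_0 + m_{i+1})/d_{i+1}):
  m_1 = 1*38 - 0 = 38, d_1 = (1480 - 38^2)/1 = 36/1 = 36, a_1 = floor((38 + 38)/36) = 2.
  m_2 = 36*2 - 38 = 34, d_2 = (1480 - 34^2)/36 = 324/36 = 9, a_2 = floor((38 + 34)/9) = 8.
  m_3 = 9*8 - 34 = 38, d_3 = (1480 - 38^2)/9 = 36/9 = 4, a_3 = floor((38 + 38)/4) = 19.
  m_4 = 4*19 - 38 = 38, d_4 = (1480 - 38^2)/4 = 36/4 = 9, a_4 = floor((38 + 38)/9) = 8.
  m_5 = 9*8 - 38 = 34, d_5 = (1480 - 34^2)/9 = 324/9 = 36, a_5 = floor((38 + 34)/36) = 2.
  m_6 = 36*2 - 34 = 38, d_6 = (1480 - 38^2)/36 = 36/36 = 1, a_6 = floor((38 + 38)/1) = 76.
  m_7 = 1*76 - 38 = 38, d_7 = (1480 - 38^2)/1 = 36/1 = 36: (m_7, d_7) = (m_1, d_1) = (38, 36), so from here the quotients repeat a_1, ..., a_6; the period length is 6.
Hence the expansion of sqrt(1480) is a_0 = 38 followed by the repeating block 2, 8, 19, 8, 2, 76 (period 6).

[38; (2, 8, 19, 8, 2, 76)]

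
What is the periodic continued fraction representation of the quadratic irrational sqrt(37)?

Write x_i = (sqrt(37) + m_i)/d_i with (m_0, d_0) = (0, 1). a_0 = floor(sqrt(37)) = 6, since 6^2 = 36 <= 37 < 49 = 7^2.
Iterate m_{i+1} = d_i*a_i - m_i, d_{i+1} = (37 - m_{i+1}^2)/d_i, a_{i+1} = floor((a_0 + m_{i+1})/d_{i+1}):
  m_1 = 1*6 - 0 = 6, d_1 = (37 - 6^2)/1 = 1/1 = 1, a_1 = floor((6 + 6)/1) = 12.
  m_2 = 1*12 - 6 = 6, d_2 = (37 - 6^2)/1 = 1/1 = 1: (m_2, d_2) = (m_1, d_1) = (6, 1), so from here the quotient a_1 repeats; the period length is 1.
Hence the expansion of sqrt(37) is a_0 = 6 followed by the repeating block 12 (period 1).

[6; (12)]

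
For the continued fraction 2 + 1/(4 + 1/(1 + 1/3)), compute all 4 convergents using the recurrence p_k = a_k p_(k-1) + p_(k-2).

Using the convergent recurrence p_i = a_i*p_{i-1} + p_{i-2}, q_i = a_i*q_{i-1} + q_{i-2} with p_{-2}=0, p_{-1}=1, q_{-2}=1, q_{-1}=0:
  i=0: a_0=2, p_0 = 2*1 + 0 = 2, q_0 = 2*0 + 1 = 1.
  i=1: a_1=4, p_1 = 4*2 + 1 = 9, q_1 = 4*1 + 0 = 4.
  i=2: a_2=1, p_2 = 1*9 + 2 = 11, q_2 = 1*4 + 1 = 5.
  i=3: a_3=3, p_3 = 3*11 + 9 = 42, q_3 = 3*5 + 4 = 19.

2/1, 9/4, 11/5, 42/19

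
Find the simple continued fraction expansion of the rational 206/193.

[1; 14, 1, 5, 2]

Run the Euclidean algorithm on 206 and 193; the successive quotients are the partial quotients a_0, a_1, ... (each step inverts the fractional part left over by the previous one):
  206 = 1*193 + 13, so a_0 = 1.
  193 = 14*13 + 11, so a_1 = 14.
  13 = 1*11 + 2, so a_2 = 1.
  11 = 5*2 + 1, so a_3 = 5.
  2 = 2*1 + 0, so a_4 = 2.
The remainder reaches 0 after 5 divisions, so the expansion has 5 partial quotients, read off in order.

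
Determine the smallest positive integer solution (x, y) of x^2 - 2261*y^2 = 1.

First expand sqrt(2261) as a continued fraction. With x_i = (sqrt(2261) + m_i)/d_i and (m_0, d_0) = (0, 1): a_0 = floor(sqrt(2261)) = 47, since 47^2 = 2209 <= 2261 < 2304 = 48^2.
Iterate m_{i+1} = d_i*a_i - m_i, d_{i+1} = (2261 - m_{i+1}^2)/d_i, a_{i+1} = floor((a_0 + m_{i+1})/d_{i+1}):
  m_1 = 1*47 - 0 = 47, d_1 = (2261 - 47^2)/1 = 52/1 = 52, a_1 = floor((47 + 47)/52) = 1.
  m_2 = 52*1 - 47 = 5, d_2 = (2261 - 5^2)/52 = 2236/52 = 43, a_2 = floor((47 + 5)/43) = 1.
  m_3 = 43*1 - 5 = 38, d_3 = (2261 - 38^2)/43 = 817/43 = 19, a_3 = floor((47 + 38)/19) = 4.
  m_4 = 19*4 - 38 = 38, d_4 = (2261 - 38^2)/19 = 817/19 = 43, a_4 = floor((47 + 38)/43) = 1.
  m_5 = 43*1 - 38 = 5, d_5 = (2261 - 5^2)/43 = 2236/43 = 52, a_5 = floor((47 + 5)/52) = 1.
  m_6 = 52*1 - 5 = 47, d_6 = (2261 - 47^2)/52 = 52/52 = 1, a_6 = floor((47 + 47)/1) = 94.
  m_7 = 1*94 - 47 = 47, d_7 = (2261 - 47^2)/1 = 52/1 = 52: (m_7, d_7) = (m_1, d_1) = (47, 52), so from here the quotients repeat a_1, ..., a_6; the period length is 6.
So sqrt(2261) = [47; (1, 1, 4, 1, 1, 94)] with period length k = 6.
k is even, so the fundamental solution of x^2 - 2261y^2 = 1 is (p_{k-1}, q_{k-1}) = (p_5, q_5); compute convergents through index 5.
Convergents (p_i = a_i*p_{i-1} + p_{i-2}, q_i = a_i*q_{i-1} + q_{i-2} with p_{-2}=0, p_{-1}=1, q_{-2}=1, q_{-1}=0):
  i=0: a_0=47, p_0 = 47*1 + 0 = 47, q_0 = 47*0 + 1 = 1.
  i=1: a_1=1, p_1 = 1*47 + 1 = 48, q_1 = 1*1 + 0 = 1.
  i=2: a_2=1, p_2 = 1*48 + 47 = 95, q_2 = 1*1 + 1 = 2.
  i=3: a_3=4, p_3 = 4*95 + 48 = 428, q_3 = 4*2 + 1 = 9.
  i=4: a_4=1, p_4 = 1*428 + 95 = 523, q_4 = 1*9 + 2 = 11.
  i=5: a_5=1, p_5 = 1*523 + 428 = 951, q_5 = 1*11 + 9 = 20.
Check: 951^2 - 2261*20^2 = 904401 - 904400 = 1, so (x, y) = (951, 20) solves the equation, and by the theorem it is the least positive solution.

(x, y) = (951, 20)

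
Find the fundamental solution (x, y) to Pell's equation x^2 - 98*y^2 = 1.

(x, y) = (99, 10)

First expand sqrt(98) as a continued fraction. With x_i = (sqrt(98) + m_i)/d_i and (m_0, d_0) = (0, 1): a_0 = floor(sqrt(98)) = 9, since 9^2 = 81 <= 98 < 100 = 10^2.
Iterate m_{i+1} = d_i*a_i - m_i, d_{i+1} = (98 - m_{i+1}^2)/d_i, a_{i+1} = floor((a_0 + m_{i+1})/d_{i+1}):
  m_1 = 1*9 - 0 = 9, d_1 = (98 - 9^2)/1 = 17/1 = 17, a_1 = floor((9 + 9)/17) = 1.
  m_2 = 17*1 - 9 = 8, d_2 = (98 - 8^2)/17 = 34/17 = 2, a_2 = floor((9 + 8)/2) = 8.
  m_3 = 2*8 - 8 = 8, d_3 = (98 - 8^2)/2 = 34/2 = 17, a_3 = floor((9 + 8)/17) = 1.
  m_4 = 17*1 - 8 = 9, d_4 = (98 - 9^2)/17 = 17/17 = 1, a_4 = floor((9 + 9)/1) = 18.
  m_5 = 1*18 - 9 = 9, d_5 = (98 - 9^2)/1 = 17/1 = 17: (m_5, d_5) = (m_1, d_1) = (9, 17), so from here the quotients repeat a_1, ..., a_4; the period length is 4.
So sqrt(98) = [9; (1, 8, 1, 18)] with period length k = 4.
k is even, so the fundamental solution of x^2 - 98y^2 = 1 is (p_{k-1}, q_{k-1}) = (p_3, q_3); compute convergents through index 3.
Convergents (p_i = a_i*p_{i-1} + p_{i-2}, q_i = a_i*q_{i-1} + q_{i-2} with p_{-2}=0, p_{-1}=1, q_{-2}=1, q_{-1}=0):
  i=0: a_0=9, p_0 = 9*1 + 0 = 9, q_0 = 9*0 + 1 = 1.
  i=1: a_1=1, p_1 = 1*9 + 1 = 10, q_1 = 1*1 + 0 = 1.
  i=2: a_2=8, p_2 = 8*10 + 9 = 89, q_2 = 8*1 + 1 = 9.
  i=3: a_3=1, p_3 = 1*89 + 10 = 99, q_3 = 1*9 + 1 = 10.
Check: 99^2 - 98*10^2 = 9801 - 9800 = 1, so (x, y) = (99, 10) solves the equation, and by the theorem it is the least positive solution.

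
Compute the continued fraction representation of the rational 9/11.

[0; 1, 4, 2]

Run the Euclidean algorithm on 9 and 11; the successive quotients are the partial quotients a_0, a_1, ... (each step inverts the fractional part left over by the previous one):
  9 = 0*11 + 9, so a_0 = 0.
  11 = 1*9 + 2, so a_1 = 1.
  9 = 4*2 + 1, so a_2 = 4.
  2 = 2*1 + 0, so a_3 = 2.
The remainder reaches 0 after 4 divisions, so the expansion has 4 partial quotients, read off in order.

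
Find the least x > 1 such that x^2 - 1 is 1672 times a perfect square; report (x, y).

(x, y) = (33857, 828)

First expand sqrt(1672) as a continued fraction. With x_i = (sqrt(1672) + m_i)/d_i and (m_0, d_0) = (0, 1): a_0 = floor(sqrt(1672)) = 40, since 40^2 = 1600 <= 1672 < 1681 = 41^2.
Iterate m_{i+1} = d_i*a_i - m_i, d_{i+1} = (1672 - m_{i+1}^2)/d_i, a_{i+1} = floor((a_0 + m_{i+1})/d_{i+1}):
  m_1 = 1*40 - 0 = 40, d_1 = (1672 - 40^2)/1 = 72/1 = 72, a_1 = floor((40 + 40)/72) = 1.
  m_2 = 72*1 - 40 = 32, d_2 = (1672 - 32^2)/72 = 648/72 = 9, a_2 = floor((40 + 32)/9) = 8.
  m_3 = 9*8 - 32 = 40, d_3 = (1672 - 40^2)/9 = 72/9 = 8, a_3 = floor((40 + 40)/8) = 10.
  m_4 = 8*10 - 40 = 40, d_4 = (1672 - 40^2)/8 = 72/8 = 9, a_4 = floor((40 + 40)/9) = 8.
  m_5 = 9*8 - 40 = 32, d_5 = (1672 - 32^2)/9 = 648/9 = 72, a_5 = floor((40 + 32)/72) = 1.
  m_6 = 72*1 - 32 = 40, d_6 = (1672 - 40^2)/72 = 72/72 = 1, a_6 = floor((40 + 40)/1) = 80.
  m_7 = 1*80 - 40 = 40, d_7 = (1672 - 40^2)/1 = 72/1 = 72: (m_7, d_7) = (m_1, d_1) = (40, 72), so from here the quotients repeat a_1, ..., a_6; the period length is 6.
So sqrt(1672) = [40; (1, 8, 10, 8, 1, 80)] with period length k = 6.
k is even, so the fundamental solution of x^2 - 1672y^2 = 1 is (p_{k-1}, q_{k-1}) = (p_5, q_5); compute convergents through index 5.
Convergents (p_i = a_i*p_{i-1} + p_{i-2}, q_i = a_i*q_{i-1} + q_{i-2} with p_{-2}=0, p_{-1}=1, q_{-2}=1, q_{-1}=0):
  i=0: a_0=40, p_0 = 40*1 + 0 = 40, q_0 = 40*0 + 1 = 1.
  i=1: a_1=1, p_1 = 1*40 + 1 = 41, q_1 = 1*1 + 0 = 1.
  i=2: a_2=8, p_2 = 8*41 + 40 = 368, q_2 = 8*1 + 1 = 9.
  i=3: a_3=10, p_3 = 10*368 + 41 = 3721, q_3 = 10*9 + 1 = 91.
  i=4: a_4=8, p_4 = 8*3721 + 368 = 30136, q_4 = 8*91 + 9 = 737.
  i=5: a_5=1, p_5 = 1*30136 + 3721 = 33857, q_5 = 1*737 + 91 = 828.
Check: 33857^2 - 1672*828^2 = 1146296449 - 1146296448 = 1, so (x, y) = (33857, 828) solves the equation, and by the theorem it is the least positive solution.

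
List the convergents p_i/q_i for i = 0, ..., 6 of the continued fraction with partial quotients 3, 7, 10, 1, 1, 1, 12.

Using the convergent recurrence p_i = a_i*p_{i-1} + p_{i-2}, q_i = a_i*q_{i-1} + q_{i-2} with p_{-2}=0, p_{-1}=1, q_{-2}=1, q_{-1}=0:
  i=0: a_0=3, p_0 = 3*1 + 0 = 3, q_0 = 3*0 + 1 = 1.
  i=1: a_1=7, p_1 = 7*3 + 1 = 22, q_1 = 7*1 + 0 = 7.
  i=2: a_2=10, p_2 = 10*22 + 3 = 223, q_2 = 10*7 + 1 = 71.
  i=3: a_3=1, p_3 = 1*223 + 22 = 245, q_3 = 1*71 + 7 = 78.
  i=4: a_4=1, p_4 = 1*245 + 223 = 468, q_4 = 1*78 + 71 = 149.
  i=5: a_5=1, p_5 = 1*468 + 245 = 713, q_5 = 1*149 + 78 = 227.
  i=6: a_6=12, p_6 = 12*713 + 468 = 9024, q_6 = 12*227 + 149 = 2873.

3/1, 22/7, 223/71, 245/78, 468/149, 713/227, 9024/2873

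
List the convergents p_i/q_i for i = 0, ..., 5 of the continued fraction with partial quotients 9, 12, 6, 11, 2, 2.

Using the convergent recurrence p_i = a_i*p_{i-1} + p_{i-2}, q_i = a_i*q_{i-1} + q_{i-2} with p_{-2}=0, p_{-1}=1, q_{-2}=1, q_{-1}=0:
  i=0: a_0=9, p_0 = 9*1 + 0 = 9, q_0 = 9*0 + 1 = 1.
  i=1: a_1=12, p_1 = 12*9 + 1 = 109, q_1 = 12*1 + 0 = 12.
  i=2: a_2=6, p_2 = 6*109 + 9 = 663, q_2 = 6*12 + 1 = 73.
  i=3: a_3=11, p_3 = 11*663 + 109 = 7402, q_3 = 11*73 + 12 = 815.
  i=4: a_4=2, p_4 = 2*7402 + 663 = 15467, q_4 = 2*815 + 73 = 1703.
  i=5: a_5=2, p_5 = 2*15467 + 7402 = 38336, q_5 = 2*1703 + 815 = 4221.

9/1, 109/12, 663/73, 7402/815, 15467/1703, 38336/4221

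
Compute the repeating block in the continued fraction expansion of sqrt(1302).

Write x_i = (sqrt(1302) + m_i)/d_i with (m_0, d_0) = (0, 1). a_0 = floor(sqrt(1302)) = 36, since 36^2 = 1296 <= 1302 < 1369 = 37^2.
Iterate m_{i+1} = d_i*a_i - m_i, d_{i+1} = (1302 - m_{i+1}^2)/d_i, a_{i+1} = floor((a_0 + m_{i+1})/d_{i+1}):
  m_1 = 1*36 - 0 = 36, d_1 = (1302 - 36^2)/1 = 6/1 = 6, a_1 = floor((36 + 36)/6) = 12.
  m_2 = 6*12 - 36 = 36, d_2 = (1302 - 36^2)/6 = 6/6 = 1, a_2 = floor((36 + 36)/1) = 72.
  m_3 = 1*72 - 36 = 36, d_3 = (1302 - 36^2)/1 = 6/1 = 6: (m_3, d_3) = (m_1, d_1) = (36, 6), so from here the quotients repeat a_1, a_2; the period length is 2.
Hence the expansion of sqrt(1302) is a_0 = 36 followed by the repeating block 12, 72 (period 2).

[36; (12, 72)]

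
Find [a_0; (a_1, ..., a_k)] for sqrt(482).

[21; (1, 20, 1, 42)]

Write x_i = (sqrt(482) + m_i)/d_i with (m_0, d_0) = (0, 1). a_0 = floor(sqrt(482)) = 21, since 21^2 = 441 <= 482 < 484 = 22^2.
Iterate m_{i+1} = d_i*a_i - m_i, d_{i+1} = (482 - m_{i+1}^2)/d_i, a_{i+1} = floor((a_0 + m_{i+1})/d_{i+1}):
  m_1 = 1*21 - 0 = 21, d_1 = (482 - 21^2)/1 = 41/1 = 41, a_1 = floor((21 + 21)/41) = 1.
  m_2 = 41*1 - 21 = 20, d_2 = (482 - 20^2)/41 = 82/41 = 2, a_2 = floor((21 + 20)/2) = 20.
  m_3 = 2*20 - 20 = 20, d_3 = (482 - 20^2)/2 = 82/2 = 41, a_3 = floor((21 + 20)/41) = 1.
  m_4 = 41*1 - 20 = 21, d_4 = (482 - 21^2)/41 = 41/41 = 1, a_4 = floor((21 + 21)/1) = 42.
  m_5 = 1*42 - 21 = 21, d_5 = (482 - 21^2)/1 = 41/1 = 41: (m_5, d_5) = (m_1, d_1) = (21, 41), so from here the quotients repeat a_1, ..., a_4; the period length is 4.
Hence the expansion of sqrt(482) is a_0 = 21 followed by the repeating block 1, 20, 1, 42 (period 4).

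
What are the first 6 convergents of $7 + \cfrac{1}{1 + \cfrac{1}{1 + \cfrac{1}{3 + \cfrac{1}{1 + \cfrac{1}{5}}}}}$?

7/1, 8/1, 15/2, 53/7, 68/9, 393/52

Using the convergent recurrence p_i = a_i*p_{i-1} + p_{i-2}, q_i = a_i*q_{i-1} + q_{i-2} with p_{-2}=0, p_{-1}=1, q_{-2}=1, q_{-1}=0:
  i=0: a_0=7, p_0 = 7*1 + 0 = 7, q_0 = 7*0 + 1 = 1.
  i=1: a_1=1, p_1 = 1*7 + 1 = 8, q_1 = 1*1 + 0 = 1.
  i=2: a_2=1, p_2 = 1*8 + 7 = 15, q_2 = 1*1 + 1 = 2.
  i=3: a_3=3, p_3 = 3*15 + 8 = 53, q_3 = 3*2 + 1 = 7.
  i=4: a_4=1, p_4 = 1*53 + 15 = 68, q_4 = 1*7 + 2 = 9.
  i=5: a_5=5, p_5 = 5*68 + 53 = 393, q_5 = 5*9 + 7 = 52.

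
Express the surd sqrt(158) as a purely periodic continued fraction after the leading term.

Write x_i = (sqrt(158) + m_i)/d_i with (m_0, d_0) = (0, 1). a_0 = floor(sqrt(158)) = 12, since 12^2 = 144 <= 158 < 169 = 13^2.
Iterate m_{i+1} = d_i*a_i - m_i, d_{i+1} = (158 - m_{i+1}^2)/d_i, a_{i+1} = floor((a_0 + m_{i+1})/d_{i+1}):
  m_1 = 1*12 - 0 = 12, d_1 = (158 - 12^2)/1 = 14/1 = 14, a_1 = floor((12 + 12)/14) = 1.
  m_2 = 14*1 - 12 = 2, d_2 = (158 - 2^2)/14 = 154/14 = 11, a_2 = floor((12 + 2)/11) = 1.
  m_3 = 11*1 - 2 = 9, d_3 = (158 - 9^2)/11 = 77/11 = 7, a_3 = floor((12 + 9)/7) = 3.
  m_4 = 7*3 - 9 = 12, d_4 = (158 - 12^2)/7 = 14/7 = 2, a_4 = floor((12 + 12)/2) = 12.
  m_5 = 2*12 - 12 = 12, d_5 = (158 - 12^2)/2 = 14/2 = 7, a_5 = floor((12 + 12)/7) = 3.
  m_6 = 7*3 - 12 = 9, d_6 = (158 - 9^2)/7 = 77/7 = 11, a_6 = floor((12 + 9)/11) = 1.
  m_7 = 11*1 - 9 = 2, d_7 = (158 - 2^2)/11 = 154/11 = 14, a_7 = floor((12 + 2)/14) = 1.
  m_8 = 14*1 - 2 = 12, d_8 = (158 - 12^2)/14 = 14/14 = 1, a_8 = floor((12 + 12)/1) = 24.
  m_9 = 1*24 - 12 = 12, d_9 = (158 - 12^2)/1 = 14/1 = 14: (m_9, d_9) = (m_1, d_1) = (12, 14), so from here the quotients repeat a_1, ..., a_8; the period length is 8.
Hence the expansion of sqrt(158) is a_0 = 12 followed by the repeating block 1, 1, 3, 12, 3, 1, 1, 24 (period 8).

[12; (1, 1, 3, 12, 3, 1, 1, 24)]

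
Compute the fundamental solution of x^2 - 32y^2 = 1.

First expand sqrt(32) as a continued fraction. With x_i = (sqrt(32) + m_i)/d_i and (m_0, d_0) = (0, 1): a_0 = floor(sqrt(32)) = 5, since 5^2 = 25 <= 32 < 36 = 6^2.
Iterate m_{i+1} = d_i*a_i - m_i, d_{i+1} = (32 - m_{i+1}^2)/d_i, a_{i+1} = floor((a_0 + m_{i+1})/d_{i+1}):
  m_1 = 1*5 - 0 = 5, d_1 = (32 - 5^2)/1 = 7/1 = 7, a_1 = floor((5 + 5)/7) = 1.
  m_2 = 7*1 - 5 = 2, d_2 = (32 - 2^2)/7 = 28/7 = 4, a_2 = floor((5 + 2)/4) = 1.
  m_3 = 4*1 - 2 = 2, d_3 = (32 - 2^2)/4 = 28/4 = 7, a_3 = floor((5 + 2)/7) = 1.
  m_4 = 7*1 - 2 = 5, d_4 = (32 - 5^2)/7 = 7/7 = 1, a_4 = floor((5 + 5)/1) = 10.
  m_5 = 1*10 - 5 = 5, d_5 = (32 - 5^2)/1 = 7/1 = 7: (m_5, d_5) = (m_1, d_1) = (5, 7), so from here the quotients repeat a_1, ..., a_4; the period length is 4.
So sqrt(32) = [5; (1, 1, 1, 10)] with period length k = 4.
k is even, so the fundamental solution of x^2 - 32y^2 = 1 is (p_{k-1}, q_{k-1}) = (p_3, q_3); compute convergents through index 3.
Convergents (p_i = a_i*p_{i-1} + p_{i-2}, q_i = a_i*q_{i-1} + q_{i-2} with p_{-2}=0, p_{-1}=1, q_{-2}=1, q_{-1}=0):
  i=0: a_0=5, p_0 = 5*1 + 0 = 5, q_0 = 5*0 + 1 = 1.
  i=1: a_1=1, p_1 = 1*5 + 1 = 6, q_1 = 1*1 + 0 = 1.
  i=2: a_2=1, p_2 = 1*6 + 5 = 11, q_2 = 1*1 + 1 = 2.
  i=3: a_3=1, p_3 = 1*11 + 6 = 17, q_3 = 1*2 + 1 = 3.
Check: 17^2 - 32*3^2 = 289 - 288 = 1, so (x, y) = (17, 3) solves the equation, and by the theorem it is the least positive solution.

(x, y) = (17, 3)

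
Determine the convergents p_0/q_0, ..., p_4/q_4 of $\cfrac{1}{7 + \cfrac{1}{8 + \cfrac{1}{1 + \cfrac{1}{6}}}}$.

0/1, 1/7, 8/57, 9/64, 62/441

Using the convergent recurrence p_i = a_i*p_{i-1} + p_{i-2}, q_i = a_i*q_{i-1} + q_{i-2} with p_{-2}=0, p_{-1}=1, q_{-2}=1, q_{-1}=0:
  i=0: a_0=0, p_0 = 0*1 + 0 = 0, q_0 = 0*0 + 1 = 1.
  i=1: a_1=7, p_1 = 7*0 + 1 = 1, q_1 = 7*1 + 0 = 7.
  i=2: a_2=8, p_2 = 8*1 + 0 = 8, q_2 = 8*7 + 1 = 57.
  i=3: a_3=1, p_3 = 1*8 + 1 = 9, q_3 = 1*57 + 7 = 64.
  i=4: a_4=6, p_4 = 6*9 + 8 = 62, q_4 = 6*64 + 57 = 441.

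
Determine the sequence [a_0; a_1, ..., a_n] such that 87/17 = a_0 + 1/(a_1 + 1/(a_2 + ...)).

[5; 8, 2]

Run the Euclidean algorithm on 87 and 17; the successive quotients are the partial quotients a_0, a_1, ... (each step inverts the fractional part left over by the previous one):
  87 = 5*17 + 2, so a_0 = 5.
  17 = 8*2 + 1, so a_1 = 8.
  2 = 2*1 + 0, so a_2 = 2.
The remainder reaches 0 after 3 divisions, so the expansion has 3 partial quotients, read off in order.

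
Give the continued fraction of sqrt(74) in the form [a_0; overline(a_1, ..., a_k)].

[8; overline(1, 1, 1, 1, 16)]

Write x_i = (sqrt(74) + m_i)/d_i with (m_0, d_0) = (0, 1). a_0 = floor(sqrt(74)) = 8, since 8^2 = 64 <= 74 < 81 = 9^2.
Iterate m_{i+1} = d_i*a_i - m_i, d_{i+1} = (74 - m_{i+1}^2)/d_i, a_{i+1} = floor((a_0 + m_{i+1})/d_{i+1}):
  m_1 = 1*8 - 0 = 8, d_1 = (74 - 8^2)/1 = 10/1 = 10, a_1 = floor((8 + 8)/10) = 1.
  m_2 = 10*1 - 8 = 2, d_2 = (74 - 2^2)/10 = 70/10 = 7, a_2 = floor((8 + 2)/7) = 1.
  m_3 = 7*1 - 2 = 5, d_3 = (74 - 5^2)/7 = 49/7 = 7, a_3 = floor((8 + 5)/7) = 1.
  m_4 = 7*1 - 5 = 2, d_4 = (74 - 2^2)/7 = 70/7 = 10, a_4 = floor((8 + 2)/10) = 1.
  m_5 = 10*1 - 2 = 8, d_5 = (74 - 8^2)/10 = 10/10 = 1, a_5 = floor((8 + 8)/1) = 16.
  m_6 = 1*16 - 8 = 8, d_6 = (74 - 8^2)/1 = 10/1 = 10: (m_6, d_6) = (m_1, d_1) = (8, 10), so from here the quotients repeat a_1, ..., a_5; the period length is 5.
Hence the expansion of sqrt(74) is a_0 = 8 followed by the repeating block 1, 1, 1, 1, 16 (period 5).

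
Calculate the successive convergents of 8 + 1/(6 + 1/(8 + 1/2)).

8/1, 49/6, 400/49, 849/104

Using the convergent recurrence p_i = a_i*p_{i-1} + p_{i-2}, q_i = a_i*q_{i-1} + q_{i-2} with p_{-2}=0, p_{-1}=1, q_{-2}=1, q_{-1}=0:
  i=0: a_0=8, p_0 = 8*1 + 0 = 8, q_0 = 8*0 + 1 = 1.
  i=1: a_1=6, p_1 = 6*8 + 1 = 49, q_1 = 6*1 + 0 = 6.
  i=2: a_2=8, p_2 = 8*49 + 8 = 400, q_2 = 8*6 + 1 = 49.
  i=3: a_3=2, p_3 = 2*400 + 49 = 849, q_3 = 2*49 + 6 = 104.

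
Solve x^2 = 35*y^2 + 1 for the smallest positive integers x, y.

First expand sqrt(35) as a continued fraction. With x_i = (sqrt(35) + m_i)/d_i and (m_0, d_0) = (0, 1): a_0 = floor(sqrt(35)) = 5, since 5^2 = 25 <= 35 < 36 = 6^2.
Iterate m_{i+1} = d_i*a_i - m_i, d_{i+1} = (35 - m_{i+1}^2)/d_i, a_{i+1} = floor((a_0 + m_{i+1})/d_{i+1}):
  m_1 = 1*5 - 0 = 5, d_1 = (35 - 5^2)/1 = 10/1 = 10, a_1 = floor((5 + 5)/10) = 1.
  m_2 = 10*1 - 5 = 5, d_2 = (35 - 5^2)/10 = 10/10 = 1, a_2 = floor((5 + 5)/1) = 10.
  m_3 = 1*10 - 5 = 5, d_3 = (35 - 5^2)/1 = 10/1 = 10: (m_3, d_3) = (m_1, d_1) = (5, 10), so from here the quotients repeat a_1, a_2; the period length is 2.
So sqrt(35) = [5; (1, 10)] with period length k = 2.
k is even, so the fundamental solution of x^2 - 35y^2 = 1 is (p_{k-1}, q_{k-1}) = (p_1, q_1); compute convergents through index 1.
Convergents (p_i = a_i*p_{i-1} + p_{i-2}, q_i = a_i*q_{i-1} + q_{i-2} with p_{-2}=0, p_{-1}=1, q_{-2}=1, q_{-1}=0):
  i=0: a_0=5, p_0 = 5*1 + 0 = 5, q_0 = 5*0 + 1 = 1.
  i=1: a_1=1, p_1 = 1*5 + 1 = 6, q_1 = 1*1 + 0 = 1.
Check: 6^2 - 35*1^2 = 36 - 35 = 1, so (x, y) = (6, 1) solves the equation, and by the theorem it is the least positive solution.

(x, y) = (6, 1)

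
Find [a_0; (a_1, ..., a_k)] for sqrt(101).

[10; (20)]

Write x_i = (sqrt(101) + m_i)/d_i with (m_0, d_0) = (0, 1). a_0 = floor(sqrt(101)) = 10, since 10^2 = 100 <= 101 < 121 = 11^2.
Iterate m_{i+1} = d_i*a_i - m_i, d_{i+1} = (101 - m_{i+1}^2)/d_i, a_{i+1} = floor((a_0 + m_{i+1})/d_{i+1}):
  m_1 = 1*10 - 0 = 10, d_1 = (101 - 10^2)/1 = 1/1 = 1, a_1 = floor((10 + 10)/1) = 20.
  m_2 = 1*20 - 10 = 10, d_2 = (101 - 10^2)/1 = 1/1 = 1: (m_2, d_2) = (m_1, d_1) = (10, 1), so from here the quotient a_1 repeats; the period length is 1.
Hence the expansion of sqrt(101) is a_0 = 10 followed by the repeating block 20 (period 1).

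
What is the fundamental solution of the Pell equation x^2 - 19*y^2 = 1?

(x, y) = (170, 39)

First expand sqrt(19) as a continued fraction. With x_i = (sqrt(19) + m_i)/d_i and (m_0, d_0) = (0, 1): a_0 = floor(sqrt(19)) = 4, since 4^2 = 16 <= 19 < 25 = 5^2.
Iterate m_{i+1} = d_i*a_i - m_i, d_{i+1} = (19 - m_{i+1}^2)/d_i, a_{i+1} = floor((a_0 + m_{i+1})/d_{i+1}):
  m_1 = 1*4 - 0 = 4, d_1 = (19 - 4^2)/1 = 3/1 = 3, a_1 = floor((4 + 4)/3) = 2.
  m_2 = 3*2 - 4 = 2, d_2 = (19 - 2^2)/3 = 15/3 = 5, a_2 = floor((4 + 2)/5) = 1.
  m_3 = 5*1 - 2 = 3, d_3 = (19 - 3^2)/5 = 10/5 = 2, a_3 = floor((4 + 3)/2) = 3.
  m_4 = 2*3 - 3 = 3, d_4 = (19 - 3^2)/2 = 10/2 = 5, a_4 = floor((4 + 3)/5) = 1.
  m_5 = 5*1 - 3 = 2, d_5 = (19 - 2^2)/5 = 15/5 = 3, a_5 = floor((4 + 2)/3) = 2.
  m_6 = 3*2 - 2 = 4, d_6 = (19 - 4^2)/3 = 3/3 = 1, a_6 = floor((4 + 4)/1) = 8.
  m_7 = 1*8 - 4 = 4, d_7 = (19 - 4^2)/1 = 3/1 = 3: (m_7, d_7) = (m_1, d_1) = (4, 3), so from here the quotients repeat a_1, ..., a_6; the period length is 6.
So sqrt(19) = [4; (2, 1, 3, 1, 2, 8)] with period length k = 6.
k is even, so the fundamental solution of x^2 - 19y^2 = 1 is (p_{k-1}, q_{k-1}) = (p_5, q_5); compute convergents through index 5.
Convergents (p_i = a_i*p_{i-1} + p_{i-2}, q_i = a_i*q_{i-1} + q_{i-2} with p_{-2}=0, p_{-1}=1, q_{-2}=1, q_{-1}=0):
  i=0: a_0=4, p_0 = 4*1 + 0 = 4, q_0 = 4*0 + 1 = 1.
  i=1: a_1=2, p_1 = 2*4 + 1 = 9, q_1 = 2*1 + 0 = 2.
  i=2: a_2=1, p_2 = 1*9 + 4 = 13, q_2 = 1*2 + 1 = 3.
  i=3: a_3=3, p_3 = 3*13 + 9 = 48, q_3 = 3*3 + 2 = 11.
  i=4: a_4=1, p_4 = 1*48 + 13 = 61, q_4 = 1*11 + 3 = 14.
  i=5: a_5=2, p_5 = 2*61 + 48 = 170, q_5 = 2*14 + 11 = 39.
Check: 170^2 - 19*39^2 = 28900 - 28899 = 1, so (x, y) = (170, 39) solves the equation, and by the theorem it is the least positive solution.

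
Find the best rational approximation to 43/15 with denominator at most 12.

Expand x = 43/15 as a continued fraction with the Euclidean algorithm:
  43 = 2*15 + 13, so a_0 = 2.
  15 = 1*13 + 2, so a_1 = 1.
  13 = 6*2 + 1, so a_2 = 6.
  2 = 2*1 + 0, so a_3 = 2.
so x = [2; 1, 6, 2].
Convergents (p_i = a_i*p_{i-1} + p_{i-2}, q_i = a_i*q_{i-1} + q_{i-2} with p_{-2}=0, p_{-1}=1, q_{-2}=1, q_{-1}=0), until the denominator exceeds 12:
  i=0: a_0=2, p_0 = 2*1 + 0 = 2, q_0 = 2*0 + 1 = 1.
  i=1: a_1=1, p_1 = 1*2 + 1 = 3, q_1 = 1*1 + 0 = 1.
  i=2: a_2=6, p_2 = 6*3 + 2 = 20, q_2 = 6*1 + 1 = 7.
  i=3: a_3=2, p_3 = 2*20 + 3 = 43, q_3 = 2*7 + 1 = 15.
q_3 = 15 > 12, so the last convergent with denominator <= 12 is p_2/q_2 = 20/7.
The closest fraction with denominator <= 12 is either p_2/q_2 or the intermediate fraction (k*p_2 + p_1)/(k*q_2 + q_1) with the largest k >= 1 whose denominator stays <= 12; these approach x as k grows, and every other convergent or intermediate fraction in range is farther away.
Largest k: floor((12 - q_1)/q_2) = floor((12 - 1)/7) = 1.
That gives (1*20 + 3)/(1*7 + 1) = 23/8.
Compare the errors: |x - 20/7| = |43*7 - 20*15|/(15*7) = 1/105, and |x - 23/8| = |43*8 - 23*15|/(15*8) = 1/120.
Cross-multiplying, 1*105 = 105 < 120 = 1*120, so 1/120 is smaller: the intermediate fraction 23/8 is closer to x than 20/7.

23/8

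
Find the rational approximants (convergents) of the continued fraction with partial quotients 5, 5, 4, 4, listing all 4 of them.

5/1, 26/5, 109/21, 462/89

Using the convergent recurrence p_i = a_i*p_{i-1} + p_{i-2}, q_i = a_i*q_{i-1} + q_{i-2} with p_{-2}=0, p_{-1}=1, q_{-2}=1, q_{-1}=0:
  i=0: a_0=5, p_0 = 5*1 + 0 = 5, q_0 = 5*0 + 1 = 1.
  i=1: a_1=5, p_1 = 5*5 + 1 = 26, q_1 = 5*1 + 0 = 5.
  i=2: a_2=4, p_2 = 4*26 + 5 = 109, q_2 = 4*5 + 1 = 21.
  i=3: a_3=4, p_3 = 4*109 + 26 = 462, q_3 = 4*21 + 5 = 89.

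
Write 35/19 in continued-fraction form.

[1; 1, 5, 3]

Run the Euclidean algorithm on 35 and 19; the successive quotients are the partial quotients a_0, a_1, ... (each step inverts the fractional part left over by the previous one):
  35 = 1*19 + 16, so a_0 = 1.
  19 = 1*16 + 3, so a_1 = 1.
  16 = 5*3 + 1, so a_2 = 5.
  3 = 3*1 + 0, so a_3 = 3.
The remainder reaches 0 after 4 divisions, so the expansion has 4 partial quotients, read off in order.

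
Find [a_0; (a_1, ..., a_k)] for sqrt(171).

[13; (13, 26)]

Write x_i = (sqrt(171) + m_i)/d_i with (m_0, d_0) = (0, 1). a_0 = floor(sqrt(171)) = 13, since 13^2 = 169 <= 171 < 196 = 14^2.
Iterate m_{i+1} = d_i*a_i - m_i, d_{i+1} = (171 - m_{i+1}^2)/d_i, a_{i+1} = floor((a_0 + m_{i+1})/d_{i+1}):
  m_1 = 1*13 - 0 = 13, d_1 = (171 - 13^2)/1 = 2/1 = 2, a_1 = floor((13 + 13)/2) = 13.
  m_2 = 2*13 - 13 = 13, d_2 = (171 - 13^2)/2 = 2/2 = 1, a_2 = floor((13 + 13)/1) = 26.
  m_3 = 1*26 - 13 = 13, d_3 = (171 - 13^2)/1 = 2/1 = 2: (m_3, d_3) = (m_1, d_1) = (13, 2), so from here the quotients repeat a_1, a_2; the period length is 2.
Hence the expansion of sqrt(171) is a_0 = 13 followed by the repeating block 13, 26 (period 2).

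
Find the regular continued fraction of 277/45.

[6; 6, 2, 3]

Run the Euclidean algorithm on 277 and 45; the successive quotients are the partial quotients a_0, a_1, ... (each step inverts the fractional part left over by the previous one):
  277 = 6*45 + 7, so a_0 = 6.
  45 = 6*7 + 3, so a_1 = 6.
  7 = 2*3 + 1, so a_2 = 2.
  3 = 3*1 + 0, so a_3 = 3.
The remainder reaches 0 after 4 divisions, so the expansion has 4 partial quotients, read off in order.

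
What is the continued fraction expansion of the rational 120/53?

[2; 3, 1, 3, 1, 2]

Run the Euclidean algorithm on 120 and 53; the successive quotients are the partial quotients a_0, a_1, ... (each step inverts the fractional part left over by the previous one):
  120 = 2*53 + 14, so a_0 = 2.
  53 = 3*14 + 11, so a_1 = 3.
  14 = 1*11 + 3, so a_2 = 1.
  11 = 3*3 + 2, so a_3 = 3.
  3 = 1*2 + 1, so a_4 = 1.
  2 = 2*1 + 0, so a_5 = 2.
The remainder reaches 0 after 6 divisions, so the expansion has 6 partial quotients, read off in order.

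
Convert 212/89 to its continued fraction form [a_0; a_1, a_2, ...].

Run the Euclidean algorithm on 212 and 89; the successive quotients are the partial quotients a_0, a_1, ... (each step inverts the fractional part left over by the previous one):
  212 = 2*89 + 34, so a_0 = 2.
  89 = 2*34 + 21, so a_1 = 2.
  34 = 1*21 + 13, so a_2 = 1.
  21 = 1*13 + 8, so a_3 = 1.
  13 = 1*8 + 5, so a_4 = 1.
  8 = 1*5 + 3, so a_5 = 1.
  5 = 1*3 + 2, so a_6 = 1.
  3 = 1*2 + 1, so a_7 = 1.
  2 = 2*1 + 0, so a_8 = 2.
The remainder reaches 0 after 9 divisions, so the expansion has 9 partial quotients, read off in order.

[2; 2, 1, 1, 1, 1, 1, 1, 2]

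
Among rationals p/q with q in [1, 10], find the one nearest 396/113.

Expand x = 396/113 as a continued fraction with the Euclidean algorithm:
  396 = 3*113 + 57, so a_0 = 3.
  113 = 1*57 + 56, so a_1 = 1.
  57 = 1*56 + 1, so a_2 = 1.
  56 = 56*1 + 0, so a_3 = 56.
so x = [3; 1, 1, 56].
Convergents (p_i = a_i*p_{i-1} + p_{i-2}, q_i = a_i*q_{i-1} + q_{i-2} with p_{-2}=0, p_{-1}=1, q_{-2}=1, q_{-1}=0), until the denominator exceeds 10:
  i=0: a_0=3, p_0 = 3*1 + 0 = 3, q_0 = 3*0 + 1 = 1.
  i=1: a_1=1, p_1 = 1*3 + 1 = 4, q_1 = 1*1 + 0 = 1.
  i=2: a_2=1, p_2 = 1*4 + 3 = 7, q_2 = 1*1 + 1 = 2.
  i=3: a_3=56, p_3 = 56*7 + 4 = 396, q_3 = 56*2 + 1 = 113.
q_3 = 113 > 10, so the last convergent with denominator <= 10 is p_2/q_2 = 7/2.
The closest fraction with denominator <= 10 is either p_2/q_2 or the intermediate fraction (k*p_2 + p_1)/(k*q_2 + q_1) with the largest k >= 1 whose denominator stays <= 10; these approach x as k grows, and every other convergent or intermediate fraction in range is farther away.
Largest k: floor((10 - q_1)/q_2) = floor((10 - 1)/2) = 4.
That gives (4*7 + 4)/(4*2 + 1) = 32/9.
Compare the errors: |x - 7/2| = |396*2 - 7*113|/(113*2) = 1/226, and |x - 32/9| = |396*9 - 32*113|/(113*9) = 52/1017.
Cross-multiplying, 1*1017 = 1017 < 11752 = 52*226, so 1/226 is smaller: the convergent 7/2 is closer to x than 32/9.

7/2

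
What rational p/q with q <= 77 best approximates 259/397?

Expand x = 259/397 as a continued fraction with the Euclidean algorithm:
  259 = 0*397 + 259, so a_0 = 0.
  397 = 1*259 + 138, so a_1 = 1.
  259 = 1*138 + 121, so a_2 = 1.
  138 = 1*121 + 17, so a_3 = 1.
  121 = 7*17 + 2, so a_4 = 7.
  17 = 8*2 + 1, so a_5 = 8.
  2 = 2*1 + 0, so a_6 = 2.
so x = [0; 1, 1, 1, 7, 8, 2].
Convergents (p_i = a_i*p_{i-1} + p_{i-2}, q_i = a_i*q_{i-1} + q_{i-2} with p_{-2}=0, p_{-1}=1, q_{-2}=1, q_{-1}=0), until the denominator exceeds 77:
  i=0: a_0=0, p_0 = 0*1 + 0 = 0, q_0 = 0*0 + 1 = 1.
  i=1: a_1=1, p_1 = 1*0 + 1 = 1, q_1 = 1*1 + 0 = 1.
  i=2: a_2=1, p_2 = 1*1 + 0 = 1, q_2 = 1*1 + 1 = 2.
  i=3: a_3=1, p_3 = 1*1 + 1 = 2, q_3 = 1*2 + 1 = 3.
  i=4: a_4=7, p_4 = 7*2 + 1 = 15, q_4 = 7*3 + 2 = 23.
  i=5: a_5=8, p_5 = 8*15 + 2 = 122, q_5 = 8*23 + 3 = 187.
q_5 = 187 > 77, so the last convergent with denominator <= 77 is p_4/q_4 = 15/23.
The closest fraction with denominator <= 77 is either p_4/q_4 or the intermediate fraction (k*p_4 + p_3)/(k*q_4 + q_3) with the largest k >= 1 whose denominator stays <= 77; these approach x as k grows, and every other convergent or intermediate fraction in range is farther away.
Largest k: floor((77 - q_3)/q_4) = floor((77 - 3)/23) = 3.
That gives (3*15 + 2)/(3*23 + 3) = 47/72.
Compare the errors: |x - 15/23| = |259*23 - 15*397|/(397*23) = 2/9131, and |x - 47/72| = |259*72 - 47*397|/(397*72) = 11/28584.
Cross-multiplying, 2*28584 = 57168 < 100441 = 11*9131, so 2/9131 is smaller: the convergent 15/23 is closer to x than 47/72.

15/23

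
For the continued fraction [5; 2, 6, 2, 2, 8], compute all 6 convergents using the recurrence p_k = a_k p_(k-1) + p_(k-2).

5/1, 11/2, 71/13, 153/28, 377/69, 3169/580

Using the convergent recurrence p_i = a_i*p_{i-1} + p_{i-2}, q_i = a_i*q_{i-1} + q_{i-2} with p_{-2}=0, p_{-1}=1, q_{-2}=1, q_{-1}=0:
  i=0: a_0=5, p_0 = 5*1 + 0 = 5, q_0 = 5*0 + 1 = 1.
  i=1: a_1=2, p_1 = 2*5 + 1 = 11, q_1 = 2*1 + 0 = 2.
  i=2: a_2=6, p_2 = 6*11 + 5 = 71, q_2 = 6*2 + 1 = 13.
  i=3: a_3=2, p_3 = 2*71 + 11 = 153, q_3 = 2*13 + 2 = 28.
  i=4: a_4=2, p_4 = 2*153 + 71 = 377, q_4 = 2*28 + 13 = 69.
  i=5: a_5=8, p_5 = 8*377 + 153 = 3169, q_5 = 8*69 + 28 = 580.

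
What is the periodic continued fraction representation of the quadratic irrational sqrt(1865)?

[43; (5, 2, 1, 1, 2, 2, 1, 1, 2, 5, 86)]

Write x_i = (sqrt(1865) + m_i)/d_i with (m_0, d_0) = (0, 1). a_0 = floor(sqrt(1865)) = 43, since 43^2 = 1849 <= 1865 < 1936 = 44^2.
Iterate m_{i+1} = d_i*a_i - m_i, d_{i+1} = (1865 - m_{i+1}^2)/d_i, a_{i+1} = floor((a_0 + m_{i+1})/d_{i+1}):
  m_1 = 1*43 - 0 = 43, d_1 = (1865 - 43^2)/1 = 16/1 = 16, a_1 = floor((43 + 43)/16) = 5.
  m_2 = 16*5 - 43 = 37, d_2 = (1865 - 37^2)/16 = 496/16 = 31, a_2 = floor((43 + 37)/31) = 2.
  m_3 = 31*2 - 37 = 25, d_3 = (1865 - 25^2)/31 = 1240/31 = 40, a_3 = floor((43 + 25)/40) = 1.
  m_4 = 40*1 - 25 = 15, d_4 = (1865 - 15^2)/40 = 1640/40 = 41, a_4 = floor((43 + 15)/41) = 1.
  m_5 = 41*1 - 15 = 26, d_5 = (1865 - 26^2)/41 = 1189/41 = 29, a_5 = floor((43 + 26)/29) = 2.
  m_6 = 29*2 - 26 = 32, d_6 = (1865 - 32^2)/29 = 841/29 = 29, a_6 = floor((43 + 32)/29) = 2.
  m_7 = 29*2 - 32 = 26, d_7 = (1865 - 26^2)/29 = 1189/29 = 41, a_7 = floor((43 + 26)/41) = 1.
  m_8 = 41*1 - 26 = 15, d_8 = (1865 - 15^2)/41 = 1640/41 = 40, a_8 = floor((43 + 15)/40) = 1.
  m_9 = 40*1 - 15 = 25, d_9 = (1865 - 25^2)/40 = 1240/40 = 31, a_9 = floor((43 + 25)/31) = 2.
  m_10 = 31*2 - 25 = 37, d_10 = (1865 - 37^2)/31 = 496/31 = 16, a_10 = floor((43 + 37)/16) = 5.
  m_11 = 16*5 - 37 = 43, d_11 = (1865 - 43^2)/16 = 16/16 = 1, a_11 = floor((43 + 43)/1) = 86.
  m_12 = 1*86 - 43 = 43, d_12 = (1865 - 43^2)/1 = 16/1 = 16: (m_12, d_12) = (m_1, d_1) = (43, 16), so from here the quotients repeat a_1, ..., a_11; the period length is 11.
Hence the expansion of sqrt(1865) is a_0 = 43 followed by the repeating block 5, 2, 1, 1, 2, 2, 1, 1, 2, 5, 86 (period 11).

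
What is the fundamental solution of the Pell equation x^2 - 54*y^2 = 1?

(x, y) = (485, 66)

First expand sqrt(54) as a continued fraction. With x_i = (sqrt(54) + m_i)/d_i and (m_0, d_0) = (0, 1): a_0 = floor(sqrt(54)) = 7, since 7^2 = 49 <= 54 < 64 = 8^2.
Iterate m_{i+1} = d_i*a_i - m_i, d_{i+1} = (54 - m_{i+1}^2)/d_i, a_{i+1} = floor((a_0 + m_{i+1})/d_{i+1}):
  m_1 = 1*7 - 0 = 7, d_1 = (54 - 7^2)/1 = 5/1 = 5, a_1 = floor((7 + 7)/5) = 2.
  m_2 = 5*2 - 7 = 3, d_2 = (54 - 3^2)/5 = 45/5 = 9, a_2 = floor((7 + 3)/9) = 1.
  m_3 = 9*1 - 3 = 6, d_3 = (54 - 6^2)/9 = 18/9 = 2, a_3 = floor((7 + 6)/2) = 6.
  m_4 = 2*6 - 6 = 6, d_4 = (54 - 6^2)/2 = 18/2 = 9, a_4 = floor((7 + 6)/9) = 1.
  m_5 = 9*1 - 6 = 3, d_5 = (54 - 3^2)/9 = 45/9 = 5, a_5 = floor((7 + 3)/5) = 2.
  m_6 = 5*2 - 3 = 7, d_6 = (54 - 7^2)/5 = 5/5 = 1, a_6 = floor((7 + 7)/1) = 14.
  m_7 = 1*14 - 7 = 7, d_7 = (54 - 7^2)/1 = 5/1 = 5: (m_7, d_7) = (m_1, d_1) = (7, 5), so from here the quotients repeat a_1, ..., a_6; the period length is 6.
So sqrt(54) = [7; (2, 1, 6, 1, 2, 14)] with period length k = 6.
k is even, so the fundamental solution of x^2 - 54y^2 = 1 is (p_{k-1}, q_{k-1}) = (p_5, q_5); compute convergents through index 5.
Convergents (p_i = a_i*p_{i-1} + p_{i-2}, q_i = a_i*q_{i-1} + q_{i-2} with p_{-2}=0, p_{-1}=1, q_{-2}=1, q_{-1}=0):
  i=0: a_0=7, p_0 = 7*1 + 0 = 7, q_0 = 7*0 + 1 = 1.
  i=1: a_1=2, p_1 = 2*7 + 1 = 15, q_1 = 2*1 + 0 = 2.
  i=2: a_2=1, p_2 = 1*15 + 7 = 22, q_2 = 1*2 + 1 = 3.
  i=3: a_3=6, p_3 = 6*22 + 15 = 147, q_3 = 6*3 + 2 = 20.
  i=4: a_4=1, p_4 = 1*147 + 22 = 169, q_4 = 1*20 + 3 = 23.
  i=5: a_5=2, p_5 = 2*169 + 147 = 485, q_5 = 2*23 + 20 = 66.
Check: 485^2 - 54*66^2 = 235225 - 235224 = 1, so (x, y) = (485, 66) solves the equation, and by the theorem it is the least positive solution.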